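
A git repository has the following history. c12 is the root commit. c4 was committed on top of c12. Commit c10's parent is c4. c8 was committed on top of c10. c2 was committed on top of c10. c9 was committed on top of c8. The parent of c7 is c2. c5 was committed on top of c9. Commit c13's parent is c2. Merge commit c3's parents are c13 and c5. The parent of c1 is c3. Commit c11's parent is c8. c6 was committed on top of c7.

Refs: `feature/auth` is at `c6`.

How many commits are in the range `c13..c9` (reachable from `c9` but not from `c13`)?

2

Reachable from c9: {c10, c12, c4, c8, c9}.
Reachable from c13: {c10, c12, c13, c2, c4}.
In c9's history but not c13's: {c8, c9} — 2 commits.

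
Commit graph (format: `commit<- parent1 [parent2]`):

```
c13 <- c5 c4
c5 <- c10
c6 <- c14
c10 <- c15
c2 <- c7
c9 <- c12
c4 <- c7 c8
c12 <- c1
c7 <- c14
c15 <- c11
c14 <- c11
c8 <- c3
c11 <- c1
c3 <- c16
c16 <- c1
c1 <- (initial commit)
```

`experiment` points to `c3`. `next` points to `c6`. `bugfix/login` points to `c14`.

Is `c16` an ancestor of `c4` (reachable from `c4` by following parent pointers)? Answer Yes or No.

Yes

Ancestors of c4 (commits reachable by following parents): {c1, c11, c14, c16, c3, c4, c7, c8}.
c16 is in that set, so it is an ancestor of c4.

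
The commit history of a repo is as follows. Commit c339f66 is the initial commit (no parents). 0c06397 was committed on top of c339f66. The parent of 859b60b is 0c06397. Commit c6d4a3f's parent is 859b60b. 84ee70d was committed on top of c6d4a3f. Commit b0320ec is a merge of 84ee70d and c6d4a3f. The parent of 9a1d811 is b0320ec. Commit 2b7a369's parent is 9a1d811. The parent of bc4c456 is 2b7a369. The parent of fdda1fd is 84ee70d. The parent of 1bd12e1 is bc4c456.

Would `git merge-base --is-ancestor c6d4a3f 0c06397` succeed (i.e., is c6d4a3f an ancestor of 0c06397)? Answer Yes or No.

No

Ancestors of 0c06397: {0c06397, c339f66}.
c6d4a3f is not in that set, so it is not an ancestor of 0c06397.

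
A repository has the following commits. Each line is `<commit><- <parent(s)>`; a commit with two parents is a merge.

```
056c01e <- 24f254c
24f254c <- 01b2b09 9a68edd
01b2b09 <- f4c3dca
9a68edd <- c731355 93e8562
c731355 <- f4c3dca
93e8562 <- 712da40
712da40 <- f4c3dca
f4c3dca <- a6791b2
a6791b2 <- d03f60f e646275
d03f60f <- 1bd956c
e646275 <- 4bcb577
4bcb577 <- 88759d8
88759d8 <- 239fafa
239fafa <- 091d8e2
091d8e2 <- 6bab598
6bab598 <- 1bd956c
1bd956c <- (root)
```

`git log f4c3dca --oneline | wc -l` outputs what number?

10

Walking parent pointers from f4c3dca: reachable set = {091d8e2, 1bd956c, 239fafa, 4bcb577, 6bab598, 88759d8, a6791b2, d03f60f, e646275, f4c3dca}.
That is 10 commits.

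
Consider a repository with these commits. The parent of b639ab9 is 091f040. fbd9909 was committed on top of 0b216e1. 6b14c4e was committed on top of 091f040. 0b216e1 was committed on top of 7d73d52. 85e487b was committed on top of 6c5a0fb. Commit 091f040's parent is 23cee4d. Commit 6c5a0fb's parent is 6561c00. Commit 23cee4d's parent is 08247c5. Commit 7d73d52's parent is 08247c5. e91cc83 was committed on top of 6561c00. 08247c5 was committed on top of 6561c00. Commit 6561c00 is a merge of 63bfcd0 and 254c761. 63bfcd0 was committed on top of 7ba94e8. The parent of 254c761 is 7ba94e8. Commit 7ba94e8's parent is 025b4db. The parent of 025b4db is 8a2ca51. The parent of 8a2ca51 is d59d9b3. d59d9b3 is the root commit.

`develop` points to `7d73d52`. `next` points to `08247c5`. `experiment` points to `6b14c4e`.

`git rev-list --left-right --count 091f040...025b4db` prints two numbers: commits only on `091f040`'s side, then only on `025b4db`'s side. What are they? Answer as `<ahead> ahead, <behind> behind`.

7 ahead, 0 behind

Reachable from 091f040: {025b4db, 08247c5, 091f040, 23cee4d, 254c761, 63bfcd0, 6561c00, 7ba94e8, 8a2ca51, d59d9b3}.
Reachable from 025b4db: {025b4db, 8a2ca51, d59d9b3}.
Only in 091f040's history (ahead): {08247c5, 091f040, 23cee4d, 254c761, 63bfcd0, 6561c00, 7ba94e8} — 7.
Only in 025b4db's history (behind): {} — 0.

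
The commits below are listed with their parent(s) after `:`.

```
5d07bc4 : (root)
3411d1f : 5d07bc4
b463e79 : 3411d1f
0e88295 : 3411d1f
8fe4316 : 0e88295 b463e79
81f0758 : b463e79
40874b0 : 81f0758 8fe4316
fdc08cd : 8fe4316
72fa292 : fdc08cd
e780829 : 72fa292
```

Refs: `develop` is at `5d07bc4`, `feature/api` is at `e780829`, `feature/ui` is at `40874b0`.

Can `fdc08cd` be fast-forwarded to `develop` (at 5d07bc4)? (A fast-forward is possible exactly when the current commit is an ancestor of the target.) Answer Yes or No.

No

A fast-forward from fdc08cd to 5d07bc4 is possible iff fdc08cd is an ancestor of 5d07bc4.
Ancestors of 5d07bc4: {5d07bc4}.
fdc08cd is not among them, so fast-forward is not possible.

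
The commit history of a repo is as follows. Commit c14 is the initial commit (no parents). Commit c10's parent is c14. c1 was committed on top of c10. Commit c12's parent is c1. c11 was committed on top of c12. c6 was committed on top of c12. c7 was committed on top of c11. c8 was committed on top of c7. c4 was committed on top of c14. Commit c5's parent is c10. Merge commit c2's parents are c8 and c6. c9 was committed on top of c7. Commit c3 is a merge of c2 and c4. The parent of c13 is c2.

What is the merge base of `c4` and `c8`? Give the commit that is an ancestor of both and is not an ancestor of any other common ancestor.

c14

Ancestors of c4: {c14, c4}.
Ancestors of c8: {c1, c10, c11, c12, c14, c7, c8}.
Common ancestors: {c14}.
The only common ancestor is c14, so it is the merge base.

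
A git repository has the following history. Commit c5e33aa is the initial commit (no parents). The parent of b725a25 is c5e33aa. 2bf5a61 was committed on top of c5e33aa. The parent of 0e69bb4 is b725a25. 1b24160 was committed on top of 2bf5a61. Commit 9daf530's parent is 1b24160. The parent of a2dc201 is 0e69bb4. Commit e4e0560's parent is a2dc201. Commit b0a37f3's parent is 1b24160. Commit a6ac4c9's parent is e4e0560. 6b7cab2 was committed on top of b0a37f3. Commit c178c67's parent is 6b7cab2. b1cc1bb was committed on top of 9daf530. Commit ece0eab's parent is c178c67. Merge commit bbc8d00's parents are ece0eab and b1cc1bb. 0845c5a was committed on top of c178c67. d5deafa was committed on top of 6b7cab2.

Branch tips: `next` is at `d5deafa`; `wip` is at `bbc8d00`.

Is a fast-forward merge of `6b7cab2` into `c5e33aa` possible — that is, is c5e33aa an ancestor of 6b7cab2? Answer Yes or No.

A fast-forward from c5e33aa to 6b7cab2 is possible iff c5e33aa is an ancestor of 6b7cab2.
Ancestors of 6b7cab2: {1b24160, 2bf5a61, 6b7cab2, b0a37f3, c5e33aa}.
c5e33aa is among them, so fast-forward is possible.

Yes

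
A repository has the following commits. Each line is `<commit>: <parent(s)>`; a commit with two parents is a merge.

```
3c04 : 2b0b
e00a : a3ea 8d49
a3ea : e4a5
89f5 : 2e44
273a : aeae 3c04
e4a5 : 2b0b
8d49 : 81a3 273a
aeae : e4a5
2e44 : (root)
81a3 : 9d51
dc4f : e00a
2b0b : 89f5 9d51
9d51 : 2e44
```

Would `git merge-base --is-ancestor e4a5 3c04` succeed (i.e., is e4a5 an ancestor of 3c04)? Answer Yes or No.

No

Ancestors of 3c04: {2b0b, 2e44, 3c04, 89f5, 9d51}.
e4a5 is not in that set, so it is not an ancestor of 3c04.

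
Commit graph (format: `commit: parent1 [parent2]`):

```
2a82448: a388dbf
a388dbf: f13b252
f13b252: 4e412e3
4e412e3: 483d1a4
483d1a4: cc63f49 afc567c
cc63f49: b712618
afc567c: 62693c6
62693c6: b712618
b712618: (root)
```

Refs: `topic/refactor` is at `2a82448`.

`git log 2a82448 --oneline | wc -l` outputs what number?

Walking parent pointers from 2a82448: reachable set = {2a82448, 483d1a4, 4e412e3, 62693c6, a388dbf, afc567c, b712618, cc63f49, f13b252}.
That is 9 commits.

9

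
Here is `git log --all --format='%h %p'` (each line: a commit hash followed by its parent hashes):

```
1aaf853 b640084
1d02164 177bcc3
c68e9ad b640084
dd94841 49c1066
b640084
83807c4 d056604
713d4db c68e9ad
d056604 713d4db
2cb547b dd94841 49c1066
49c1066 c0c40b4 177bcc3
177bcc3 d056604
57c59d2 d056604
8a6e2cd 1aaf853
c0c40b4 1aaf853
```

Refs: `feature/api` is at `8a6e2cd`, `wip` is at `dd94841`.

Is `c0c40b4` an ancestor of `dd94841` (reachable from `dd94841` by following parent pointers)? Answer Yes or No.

Ancestors of dd94841 (commits reachable by following parents): {177bcc3, 1aaf853, 49c1066, 713d4db, b640084, c0c40b4, c68e9ad, d056604, dd94841}.
c0c40b4 is in that set, so it is an ancestor of dd94841.

Yes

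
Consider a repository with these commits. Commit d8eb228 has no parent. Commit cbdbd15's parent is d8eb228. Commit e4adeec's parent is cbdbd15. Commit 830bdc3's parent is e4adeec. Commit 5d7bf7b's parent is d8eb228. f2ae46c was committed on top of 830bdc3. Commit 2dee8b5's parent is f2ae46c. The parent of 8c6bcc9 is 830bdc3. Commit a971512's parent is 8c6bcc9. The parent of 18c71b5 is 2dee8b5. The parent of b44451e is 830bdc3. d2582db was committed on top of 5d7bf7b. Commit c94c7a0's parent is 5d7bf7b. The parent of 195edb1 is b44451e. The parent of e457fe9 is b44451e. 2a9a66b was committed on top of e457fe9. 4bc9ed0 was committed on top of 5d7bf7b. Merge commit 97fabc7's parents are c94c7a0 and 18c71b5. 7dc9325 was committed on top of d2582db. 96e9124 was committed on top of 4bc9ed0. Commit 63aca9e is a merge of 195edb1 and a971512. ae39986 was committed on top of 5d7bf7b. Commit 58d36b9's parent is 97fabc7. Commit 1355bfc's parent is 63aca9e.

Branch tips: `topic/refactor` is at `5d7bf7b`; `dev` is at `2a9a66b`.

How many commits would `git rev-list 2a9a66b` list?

7

Walking parent pointers from 2a9a66b: reachable set = {2a9a66b, 830bdc3, b44451e, cbdbd15, d8eb228, e457fe9, e4adeec}.
That is 7 commits.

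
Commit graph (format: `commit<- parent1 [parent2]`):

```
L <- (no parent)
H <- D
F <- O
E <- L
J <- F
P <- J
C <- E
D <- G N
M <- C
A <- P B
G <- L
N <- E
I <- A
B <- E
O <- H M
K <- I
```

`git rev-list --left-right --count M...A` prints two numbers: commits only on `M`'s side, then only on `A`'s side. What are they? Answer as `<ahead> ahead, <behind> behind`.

0 ahead, 10 behind

Reachable from M: {C, E, L, M}.
Reachable from A: {A, B, C, D, E, F, G, H, J, L, M, N, O, P}.
Only in M's history (ahead): {} — 0.
Only in A's history (behind): {A, B, D, F, G, H, J, N, O, P} — 10.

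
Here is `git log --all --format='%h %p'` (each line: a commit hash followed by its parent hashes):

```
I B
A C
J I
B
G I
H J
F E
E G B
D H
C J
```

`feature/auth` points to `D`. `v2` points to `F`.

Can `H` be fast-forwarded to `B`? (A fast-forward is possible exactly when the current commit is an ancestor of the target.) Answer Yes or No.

No

A fast-forward from H to B is possible iff H is an ancestor of B.
Ancestors of B: {B}.
H is not among them, so fast-forward is not possible.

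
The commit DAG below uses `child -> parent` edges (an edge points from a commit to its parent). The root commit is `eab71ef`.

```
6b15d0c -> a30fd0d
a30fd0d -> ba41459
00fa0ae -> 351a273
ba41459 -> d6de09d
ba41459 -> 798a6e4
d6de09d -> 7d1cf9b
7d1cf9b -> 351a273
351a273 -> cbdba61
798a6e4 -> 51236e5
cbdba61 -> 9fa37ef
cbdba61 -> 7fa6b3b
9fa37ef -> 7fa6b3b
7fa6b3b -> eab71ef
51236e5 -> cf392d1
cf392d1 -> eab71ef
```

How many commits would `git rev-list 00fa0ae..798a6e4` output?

3

Reachable from 798a6e4: {51236e5, 798a6e4, cf392d1, eab71ef}.
Reachable from 00fa0ae: {00fa0ae, 351a273, 7fa6b3b, 9fa37ef, cbdba61, eab71ef}.
In 798a6e4's history but not 00fa0ae's: {51236e5, 798a6e4, cf392d1} — 3 commits.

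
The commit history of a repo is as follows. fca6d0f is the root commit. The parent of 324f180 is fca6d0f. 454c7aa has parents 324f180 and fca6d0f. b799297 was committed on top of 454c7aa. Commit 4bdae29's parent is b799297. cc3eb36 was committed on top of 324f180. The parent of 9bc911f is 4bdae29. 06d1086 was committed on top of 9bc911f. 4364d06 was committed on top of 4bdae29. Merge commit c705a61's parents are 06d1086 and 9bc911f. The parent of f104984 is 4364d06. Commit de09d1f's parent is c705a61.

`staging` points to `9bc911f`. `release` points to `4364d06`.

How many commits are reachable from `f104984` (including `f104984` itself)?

7

Walking parent pointers from f104984: reachable set = {324f180, 4364d06, 454c7aa, 4bdae29, b799297, f104984, fca6d0f}.
That is 7 commits.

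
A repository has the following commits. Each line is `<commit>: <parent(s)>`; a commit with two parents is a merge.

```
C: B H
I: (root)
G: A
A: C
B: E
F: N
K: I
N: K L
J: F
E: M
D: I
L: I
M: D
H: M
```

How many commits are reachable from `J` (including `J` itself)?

6

Walking parent pointers from J: reachable set = {F, I, J, K, L, N}.
That is 6 commits.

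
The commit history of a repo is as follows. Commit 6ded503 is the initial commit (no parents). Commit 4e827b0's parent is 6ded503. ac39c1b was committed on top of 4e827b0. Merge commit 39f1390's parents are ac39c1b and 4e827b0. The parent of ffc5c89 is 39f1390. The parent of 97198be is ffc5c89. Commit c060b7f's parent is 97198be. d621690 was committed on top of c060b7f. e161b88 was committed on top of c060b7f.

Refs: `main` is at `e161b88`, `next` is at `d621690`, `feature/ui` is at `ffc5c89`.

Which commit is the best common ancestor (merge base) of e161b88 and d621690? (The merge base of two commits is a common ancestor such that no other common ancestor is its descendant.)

c060b7f

Ancestors of e161b88: {39f1390, 4e827b0, 6ded503, 97198be, ac39c1b, c060b7f, e161b88, ffc5c89}.
Ancestors of d621690: {39f1390, 4e827b0, 6ded503, 97198be, ac39c1b, c060b7f, d621690, ffc5c89}.
Common ancestors: {39f1390, 4e827b0, 6ded503, 97198be, ac39c1b, c060b7f, ffc5c89}.
Among these, c060b7f is not an ancestor of any other common ancestor — it is the merge base.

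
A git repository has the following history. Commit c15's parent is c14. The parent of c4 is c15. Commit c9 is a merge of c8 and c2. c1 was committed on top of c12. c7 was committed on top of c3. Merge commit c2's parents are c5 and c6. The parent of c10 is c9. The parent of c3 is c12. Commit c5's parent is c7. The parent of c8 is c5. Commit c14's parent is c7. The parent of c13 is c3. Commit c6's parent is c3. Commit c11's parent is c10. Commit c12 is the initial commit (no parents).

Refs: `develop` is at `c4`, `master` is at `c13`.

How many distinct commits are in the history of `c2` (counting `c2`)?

Walking parent pointers from c2: reachable set = {c12, c2, c3, c5, c6, c7}.
That is 6 commits.

6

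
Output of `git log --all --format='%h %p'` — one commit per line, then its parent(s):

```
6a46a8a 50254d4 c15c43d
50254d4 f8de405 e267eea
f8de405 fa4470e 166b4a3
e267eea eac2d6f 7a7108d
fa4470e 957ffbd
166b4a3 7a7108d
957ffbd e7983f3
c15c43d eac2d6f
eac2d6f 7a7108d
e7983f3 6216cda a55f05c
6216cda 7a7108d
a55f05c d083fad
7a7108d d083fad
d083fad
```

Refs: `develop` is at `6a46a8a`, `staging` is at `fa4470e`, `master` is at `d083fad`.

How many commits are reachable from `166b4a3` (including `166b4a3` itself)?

3

Walking parent pointers from 166b4a3: reachable set = {166b4a3, 7a7108d, d083fad}.
That is 3 commits.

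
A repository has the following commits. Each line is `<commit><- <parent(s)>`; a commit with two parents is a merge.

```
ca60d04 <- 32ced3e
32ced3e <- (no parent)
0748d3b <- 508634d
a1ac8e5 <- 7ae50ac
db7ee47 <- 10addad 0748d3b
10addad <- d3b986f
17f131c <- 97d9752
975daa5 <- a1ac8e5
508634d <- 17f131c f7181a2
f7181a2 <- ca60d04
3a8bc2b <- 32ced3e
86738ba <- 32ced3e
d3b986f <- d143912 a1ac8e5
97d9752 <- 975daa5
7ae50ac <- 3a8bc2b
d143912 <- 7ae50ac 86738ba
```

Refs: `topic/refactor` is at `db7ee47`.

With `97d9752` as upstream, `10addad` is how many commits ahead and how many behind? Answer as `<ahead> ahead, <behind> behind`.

Reachable from 10addad: {10addad, 32ced3e, 3a8bc2b, 7ae50ac, 86738ba, a1ac8e5, d143912, d3b986f}.
Reachable from 97d9752: {32ced3e, 3a8bc2b, 7ae50ac, 975daa5, 97d9752, a1ac8e5}.
Only in 10addad's history (ahead): {10addad, 86738ba, d143912, d3b986f} — 4.
Only in 97d9752's history (behind): {975daa5, 97d9752} — 2.

4 ahead, 2 behind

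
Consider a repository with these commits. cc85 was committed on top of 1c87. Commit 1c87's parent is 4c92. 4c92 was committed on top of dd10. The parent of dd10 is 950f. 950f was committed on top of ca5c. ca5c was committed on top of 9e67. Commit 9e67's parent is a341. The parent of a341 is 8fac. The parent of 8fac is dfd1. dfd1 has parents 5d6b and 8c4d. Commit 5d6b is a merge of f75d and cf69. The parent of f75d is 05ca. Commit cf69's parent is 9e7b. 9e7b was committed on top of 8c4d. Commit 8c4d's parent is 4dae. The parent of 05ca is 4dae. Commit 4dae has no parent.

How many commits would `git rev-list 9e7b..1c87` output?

13

Reachable from 1c87: {05ca, 1c87, 4c92, 4dae, 5d6b, 8c4d, 8fac, 950f, 9e67, 9e7b, a341, ca5c, cf69, dd10, dfd1, f75d}.
Reachable from 9e7b: {4dae, 8c4d, 9e7b}.
In 1c87's history but not 9e7b's: {05ca, 1c87, 4c92, 5d6b, 8fac, 950f, 9e67, a341, ca5c, cf69, dd10, dfd1, f75d} — 13 commits.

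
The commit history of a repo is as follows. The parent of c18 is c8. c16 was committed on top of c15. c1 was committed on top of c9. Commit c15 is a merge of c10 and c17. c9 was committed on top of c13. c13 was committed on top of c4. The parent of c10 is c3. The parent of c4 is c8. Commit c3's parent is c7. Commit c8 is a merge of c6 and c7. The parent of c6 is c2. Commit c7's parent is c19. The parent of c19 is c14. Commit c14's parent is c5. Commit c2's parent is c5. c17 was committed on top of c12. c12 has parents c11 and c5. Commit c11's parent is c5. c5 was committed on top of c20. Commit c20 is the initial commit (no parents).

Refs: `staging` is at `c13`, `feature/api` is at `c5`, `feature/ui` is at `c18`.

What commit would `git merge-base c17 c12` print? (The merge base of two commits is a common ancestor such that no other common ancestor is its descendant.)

c12

Ancestors of c17: {c11, c12, c17, c20, c5}.
Ancestors of c12: {c11, c12, c20, c5}.
Common ancestors: {c11, c12, c20, c5}.
Among these, c12 is not an ancestor of any other common ancestor — it is the merge base.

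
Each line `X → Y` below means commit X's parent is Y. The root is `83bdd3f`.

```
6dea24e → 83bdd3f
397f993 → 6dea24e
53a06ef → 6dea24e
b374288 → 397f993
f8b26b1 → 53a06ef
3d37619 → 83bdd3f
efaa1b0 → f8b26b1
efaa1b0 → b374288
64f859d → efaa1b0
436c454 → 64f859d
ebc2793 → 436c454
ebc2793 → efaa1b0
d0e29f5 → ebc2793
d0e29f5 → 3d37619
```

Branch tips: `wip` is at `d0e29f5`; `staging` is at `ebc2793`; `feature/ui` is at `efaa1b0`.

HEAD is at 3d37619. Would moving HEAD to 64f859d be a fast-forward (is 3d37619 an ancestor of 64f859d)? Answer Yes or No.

A fast-forward from 3d37619 to 64f859d is possible iff 3d37619 is an ancestor of 64f859d.
Ancestors of 64f859d: {397f993, 53a06ef, 64f859d, 6dea24e, 83bdd3f, b374288, efaa1b0, f8b26b1}.
3d37619 is not among them, so fast-forward is not possible.

No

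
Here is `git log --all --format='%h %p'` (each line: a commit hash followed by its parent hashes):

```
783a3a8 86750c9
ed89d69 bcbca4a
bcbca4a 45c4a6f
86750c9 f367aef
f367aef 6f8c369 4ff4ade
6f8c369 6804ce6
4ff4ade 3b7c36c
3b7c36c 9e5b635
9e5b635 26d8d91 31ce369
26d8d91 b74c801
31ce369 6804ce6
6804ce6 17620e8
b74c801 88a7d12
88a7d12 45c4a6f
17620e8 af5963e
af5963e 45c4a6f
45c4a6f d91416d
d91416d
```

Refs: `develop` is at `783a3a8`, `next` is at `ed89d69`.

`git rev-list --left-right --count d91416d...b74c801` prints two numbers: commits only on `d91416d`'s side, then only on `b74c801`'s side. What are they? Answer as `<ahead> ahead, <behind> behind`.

Reachable from d91416d: {d91416d}.
Reachable from b74c801: {45c4a6f, 88a7d12, b74c801, d91416d}.
Only in d91416d's history (ahead): {} — 0.
Only in b74c801's history (behind): {45c4a6f, 88a7d12, b74c801} — 3.

0 ahead, 3 behind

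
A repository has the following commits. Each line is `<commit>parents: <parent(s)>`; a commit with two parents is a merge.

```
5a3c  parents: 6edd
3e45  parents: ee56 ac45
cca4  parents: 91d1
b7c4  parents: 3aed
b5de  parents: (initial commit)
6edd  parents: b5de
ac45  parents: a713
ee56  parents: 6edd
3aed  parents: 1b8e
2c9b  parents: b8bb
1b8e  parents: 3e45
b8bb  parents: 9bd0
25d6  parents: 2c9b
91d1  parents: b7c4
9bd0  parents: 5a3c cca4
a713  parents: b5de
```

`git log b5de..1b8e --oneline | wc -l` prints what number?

6

Reachable from 1b8e: {1b8e, 3e45, 6edd, a713, ac45, b5de, ee56}.
Reachable from b5de: {b5de}.
In 1b8e's history but not b5de's: {1b8e, 3e45, 6edd, a713, ac45, ee56} — 6 commits.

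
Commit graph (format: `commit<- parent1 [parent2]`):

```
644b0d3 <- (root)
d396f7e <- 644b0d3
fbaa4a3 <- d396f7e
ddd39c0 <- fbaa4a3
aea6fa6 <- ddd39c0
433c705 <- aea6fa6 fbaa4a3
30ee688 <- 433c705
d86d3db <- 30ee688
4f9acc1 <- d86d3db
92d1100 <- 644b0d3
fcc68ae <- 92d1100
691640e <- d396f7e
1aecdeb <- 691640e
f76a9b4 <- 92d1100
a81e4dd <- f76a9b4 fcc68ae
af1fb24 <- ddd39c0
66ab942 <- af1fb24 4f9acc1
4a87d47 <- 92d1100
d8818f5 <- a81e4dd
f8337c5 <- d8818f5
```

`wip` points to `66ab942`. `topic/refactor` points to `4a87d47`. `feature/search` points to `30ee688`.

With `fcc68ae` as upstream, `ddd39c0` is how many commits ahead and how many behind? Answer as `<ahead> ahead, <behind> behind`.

Reachable from ddd39c0: {644b0d3, d396f7e, ddd39c0, fbaa4a3}.
Reachable from fcc68ae: {644b0d3, 92d1100, fcc68ae}.
Only in ddd39c0's history (ahead): {d396f7e, ddd39c0, fbaa4a3} — 3.
Only in fcc68ae's history (behind): {92d1100, fcc68ae} — 2.

3 ahead, 2 behind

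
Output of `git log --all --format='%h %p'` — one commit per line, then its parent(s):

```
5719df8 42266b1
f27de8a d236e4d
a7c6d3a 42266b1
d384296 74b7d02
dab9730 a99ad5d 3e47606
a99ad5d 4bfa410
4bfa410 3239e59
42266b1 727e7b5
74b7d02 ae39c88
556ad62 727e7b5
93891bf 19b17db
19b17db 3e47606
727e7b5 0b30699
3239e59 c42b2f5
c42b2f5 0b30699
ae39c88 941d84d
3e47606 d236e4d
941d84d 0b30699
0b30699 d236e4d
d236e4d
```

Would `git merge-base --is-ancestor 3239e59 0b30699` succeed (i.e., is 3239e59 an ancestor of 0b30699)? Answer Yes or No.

No

Ancestors of 0b30699: {0b30699, d236e4d}.
3239e59 is not in that set, so it is not an ancestor of 0b30699.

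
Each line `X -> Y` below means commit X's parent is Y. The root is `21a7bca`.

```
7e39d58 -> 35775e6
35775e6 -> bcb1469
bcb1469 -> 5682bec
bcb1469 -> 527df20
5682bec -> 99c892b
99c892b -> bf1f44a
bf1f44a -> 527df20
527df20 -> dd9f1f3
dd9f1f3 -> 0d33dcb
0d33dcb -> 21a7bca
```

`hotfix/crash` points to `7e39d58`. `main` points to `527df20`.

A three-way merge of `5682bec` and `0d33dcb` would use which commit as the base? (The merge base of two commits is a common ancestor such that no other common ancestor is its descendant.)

0d33dcb

Ancestors of 5682bec: {0d33dcb, 21a7bca, 527df20, 5682bec, 99c892b, bf1f44a, dd9f1f3}.
Ancestors of 0d33dcb: {0d33dcb, 21a7bca}.
Common ancestors: {0d33dcb, 21a7bca}.
Among these, 0d33dcb is not an ancestor of any other common ancestor — it is the merge base.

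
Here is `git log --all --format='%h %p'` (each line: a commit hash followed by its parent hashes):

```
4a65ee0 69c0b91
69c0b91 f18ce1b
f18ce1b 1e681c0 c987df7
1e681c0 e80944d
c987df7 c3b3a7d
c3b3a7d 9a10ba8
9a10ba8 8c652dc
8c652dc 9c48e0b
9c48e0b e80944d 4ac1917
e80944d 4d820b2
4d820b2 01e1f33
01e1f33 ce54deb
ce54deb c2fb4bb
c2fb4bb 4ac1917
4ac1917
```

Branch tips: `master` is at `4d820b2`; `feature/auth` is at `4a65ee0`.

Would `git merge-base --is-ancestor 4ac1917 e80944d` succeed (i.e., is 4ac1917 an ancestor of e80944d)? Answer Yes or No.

Yes

Ancestors of e80944d (commits reachable by following parents): {01e1f33, 4ac1917, 4d820b2, c2fb4bb, ce54deb, e80944d}.
4ac1917 is in that set, so it is an ancestor of e80944d.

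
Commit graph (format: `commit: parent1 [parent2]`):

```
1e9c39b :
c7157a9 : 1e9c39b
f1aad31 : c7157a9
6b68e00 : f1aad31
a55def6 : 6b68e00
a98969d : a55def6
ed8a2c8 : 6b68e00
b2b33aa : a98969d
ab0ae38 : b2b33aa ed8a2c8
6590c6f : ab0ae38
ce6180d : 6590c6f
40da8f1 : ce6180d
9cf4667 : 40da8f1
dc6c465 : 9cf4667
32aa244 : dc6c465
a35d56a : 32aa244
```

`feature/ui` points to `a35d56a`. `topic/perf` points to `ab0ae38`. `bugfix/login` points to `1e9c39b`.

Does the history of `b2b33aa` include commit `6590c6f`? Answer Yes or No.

No

Ancestors of b2b33aa: {1e9c39b, 6b68e00, a55def6, a98969d, b2b33aa, c7157a9, f1aad31}.
6590c6f is not in that set, so it is not an ancestor of b2b33aa.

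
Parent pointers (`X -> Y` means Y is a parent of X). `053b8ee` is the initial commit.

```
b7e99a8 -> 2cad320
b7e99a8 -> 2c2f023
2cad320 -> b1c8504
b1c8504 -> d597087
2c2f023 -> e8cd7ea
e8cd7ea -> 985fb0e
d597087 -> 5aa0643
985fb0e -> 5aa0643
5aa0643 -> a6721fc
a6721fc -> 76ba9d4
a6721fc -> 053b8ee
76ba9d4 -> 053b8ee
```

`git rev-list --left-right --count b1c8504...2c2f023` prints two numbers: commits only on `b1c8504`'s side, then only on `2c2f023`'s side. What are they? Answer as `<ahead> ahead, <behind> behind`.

2 ahead, 3 behind

Reachable from b1c8504: {053b8ee, 5aa0643, 76ba9d4, a6721fc, b1c8504, d597087}.
Reachable from 2c2f023: {053b8ee, 2c2f023, 5aa0643, 76ba9d4, 985fb0e, a6721fc, e8cd7ea}.
Only in b1c8504's history (ahead): {b1c8504, d597087} — 2.
Only in 2c2f023's history (behind): {2c2f023, 985fb0e, e8cd7ea} — 3.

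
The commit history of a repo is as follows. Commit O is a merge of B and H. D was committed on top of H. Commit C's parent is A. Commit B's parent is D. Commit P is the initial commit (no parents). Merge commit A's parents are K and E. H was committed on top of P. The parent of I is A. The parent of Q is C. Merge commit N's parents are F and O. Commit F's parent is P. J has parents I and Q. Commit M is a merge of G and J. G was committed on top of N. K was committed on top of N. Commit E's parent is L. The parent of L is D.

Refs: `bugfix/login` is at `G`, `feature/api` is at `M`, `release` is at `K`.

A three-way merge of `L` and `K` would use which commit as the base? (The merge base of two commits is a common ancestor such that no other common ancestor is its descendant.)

Ancestors of L: {D, H, L, P}.
Ancestors of K: {B, D, F, H, K, N, O, P}.
Common ancestors: {D, H, P}.
Among these, D is not an ancestor of any other common ancestor — it is the merge base.

D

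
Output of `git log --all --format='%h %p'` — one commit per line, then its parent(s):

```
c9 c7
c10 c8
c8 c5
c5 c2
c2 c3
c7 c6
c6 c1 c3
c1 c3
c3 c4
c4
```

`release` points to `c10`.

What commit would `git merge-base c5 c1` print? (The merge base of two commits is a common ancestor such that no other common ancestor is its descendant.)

c3

Ancestors of c5: {c2, c3, c4, c5}.
Ancestors of c1: {c1, c3, c4}.
Common ancestors: {c3, c4}.
Among these, c3 is not an ancestor of any other common ancestor — it is the merge base.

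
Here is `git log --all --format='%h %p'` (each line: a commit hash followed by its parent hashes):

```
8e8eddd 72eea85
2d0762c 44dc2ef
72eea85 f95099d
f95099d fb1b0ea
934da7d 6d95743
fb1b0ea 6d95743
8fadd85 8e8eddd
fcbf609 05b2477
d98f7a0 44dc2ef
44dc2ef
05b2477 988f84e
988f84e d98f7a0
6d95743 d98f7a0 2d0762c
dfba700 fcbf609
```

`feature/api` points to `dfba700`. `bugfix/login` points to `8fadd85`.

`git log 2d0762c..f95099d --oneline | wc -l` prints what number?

Reachable from f95099d: {2d0762c, 44dc2ef, 6d95743, d98f7a0, f95099d, fb1b0ea}.
Reachable from 2d0762c: {2d0762c, 44dc2ef}.
In f95099d's history but not 2d0762c's: {6d95743, d98f7a0, f95099d, fb1b0ea} — 4 commits.

4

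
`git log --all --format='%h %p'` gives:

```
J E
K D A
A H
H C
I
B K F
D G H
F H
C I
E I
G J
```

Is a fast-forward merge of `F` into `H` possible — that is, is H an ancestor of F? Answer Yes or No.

A fast-forward from H to F is possible iff H is an ancestor of F.
Ancestors of F: {C, F, H, I}.
H is among them, so fast-forward is possible.

Yes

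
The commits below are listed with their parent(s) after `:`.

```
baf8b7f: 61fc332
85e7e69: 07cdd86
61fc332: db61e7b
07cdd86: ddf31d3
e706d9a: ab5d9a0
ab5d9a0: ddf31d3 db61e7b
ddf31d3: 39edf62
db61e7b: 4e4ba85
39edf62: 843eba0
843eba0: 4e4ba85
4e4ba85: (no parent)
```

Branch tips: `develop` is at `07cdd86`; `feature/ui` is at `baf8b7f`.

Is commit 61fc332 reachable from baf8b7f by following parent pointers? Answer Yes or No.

Ancestors of baf8b7f (commits reachable by following parents): {4e4ba85, 61fc332, baf8b7f, db61e7b}.
61fc332 is in that set, so it is an ancestor of baf8b7f.

Yes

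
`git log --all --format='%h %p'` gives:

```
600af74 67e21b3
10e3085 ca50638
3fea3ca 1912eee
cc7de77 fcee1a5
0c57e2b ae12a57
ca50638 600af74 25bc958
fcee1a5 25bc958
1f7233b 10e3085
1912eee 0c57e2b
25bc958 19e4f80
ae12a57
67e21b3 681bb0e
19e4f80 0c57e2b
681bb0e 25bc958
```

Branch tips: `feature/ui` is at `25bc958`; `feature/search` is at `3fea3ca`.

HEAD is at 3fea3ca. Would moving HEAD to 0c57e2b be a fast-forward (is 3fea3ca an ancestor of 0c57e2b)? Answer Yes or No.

A fast-forward from 3fea3ca to 0c57e2b is possible iff 3fea3ca is an ancestor of 0c57e2b.
Ancestors of 0c57e2b: {0c57e2b, ae12a57}.
3fea3ca is not among them, so fast-forward is not possible.

No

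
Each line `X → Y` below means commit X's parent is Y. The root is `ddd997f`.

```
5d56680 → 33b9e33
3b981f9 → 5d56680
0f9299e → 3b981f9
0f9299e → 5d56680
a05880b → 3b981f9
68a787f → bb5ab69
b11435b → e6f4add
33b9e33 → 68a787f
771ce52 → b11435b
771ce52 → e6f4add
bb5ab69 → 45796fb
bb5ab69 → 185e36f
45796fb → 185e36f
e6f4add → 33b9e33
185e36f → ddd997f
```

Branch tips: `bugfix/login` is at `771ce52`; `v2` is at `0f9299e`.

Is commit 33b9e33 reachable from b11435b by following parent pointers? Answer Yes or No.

Ancestors of b11435b (commits reachable by following parents): {185e36f, 33b9e33, 45796fb, 68a787f, b11435b, bb5ab69, ddd997f, e6f4add}.
33b9e33 is in that set, so it is an ancestor of b11435b.

Yes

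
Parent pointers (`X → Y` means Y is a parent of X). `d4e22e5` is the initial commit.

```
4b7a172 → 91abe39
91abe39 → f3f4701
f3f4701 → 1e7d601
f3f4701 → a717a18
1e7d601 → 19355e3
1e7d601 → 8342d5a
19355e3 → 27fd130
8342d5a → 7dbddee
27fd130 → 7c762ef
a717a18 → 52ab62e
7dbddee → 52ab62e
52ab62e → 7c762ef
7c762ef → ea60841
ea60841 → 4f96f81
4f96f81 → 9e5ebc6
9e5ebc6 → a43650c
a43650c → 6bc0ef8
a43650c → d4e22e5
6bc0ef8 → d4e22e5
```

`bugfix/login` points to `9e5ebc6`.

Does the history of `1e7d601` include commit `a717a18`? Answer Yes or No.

Ancestors of 1e7d601: {19355e3, 1e7d601, 27fd130, 4f96f81, 52ab62e, 6bc0ef8, 7c762ef, 7dbddee, 8342d5a, 9e5ebc6, a43650c, d4e22e5, ea60841}.
a717a18 is not in that set, so it is not an ancestor of 1e7d601.

No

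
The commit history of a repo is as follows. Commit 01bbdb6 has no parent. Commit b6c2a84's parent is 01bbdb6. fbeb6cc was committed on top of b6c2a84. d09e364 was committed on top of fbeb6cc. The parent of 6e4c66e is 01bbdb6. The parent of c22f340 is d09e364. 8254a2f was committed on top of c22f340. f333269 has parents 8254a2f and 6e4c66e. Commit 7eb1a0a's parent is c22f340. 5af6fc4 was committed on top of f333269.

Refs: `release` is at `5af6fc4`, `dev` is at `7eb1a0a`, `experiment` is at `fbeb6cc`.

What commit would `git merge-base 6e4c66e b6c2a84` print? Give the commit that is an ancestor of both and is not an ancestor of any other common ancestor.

Ancestors of 6e4c66e: {01bbdb6, 6e4c66e}.
Ancestors of b6c2a84: {01bbdb6, b6c2a84}.
Common ancestors: {01bbdb6}.
The only common ancestor is 01bbdb6, so it is the merge base.

01bbdb6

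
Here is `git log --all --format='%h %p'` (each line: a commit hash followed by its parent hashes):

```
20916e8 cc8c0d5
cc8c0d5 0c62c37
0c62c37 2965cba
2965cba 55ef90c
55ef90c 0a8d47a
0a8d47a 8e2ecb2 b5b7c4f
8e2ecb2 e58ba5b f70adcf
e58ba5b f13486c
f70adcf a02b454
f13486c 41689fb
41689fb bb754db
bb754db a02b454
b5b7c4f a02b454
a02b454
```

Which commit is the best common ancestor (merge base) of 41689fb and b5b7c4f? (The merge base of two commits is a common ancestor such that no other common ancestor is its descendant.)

a02b454

Ancestors of 41689fb: {41689fb, a02b454, bb754db}.
Ancestors of b5b7c4f: {a02b454, b5b7c4f}.
Common ancestors: {a02b454}.
The only common ancestor is a02b454, so it is the merge base.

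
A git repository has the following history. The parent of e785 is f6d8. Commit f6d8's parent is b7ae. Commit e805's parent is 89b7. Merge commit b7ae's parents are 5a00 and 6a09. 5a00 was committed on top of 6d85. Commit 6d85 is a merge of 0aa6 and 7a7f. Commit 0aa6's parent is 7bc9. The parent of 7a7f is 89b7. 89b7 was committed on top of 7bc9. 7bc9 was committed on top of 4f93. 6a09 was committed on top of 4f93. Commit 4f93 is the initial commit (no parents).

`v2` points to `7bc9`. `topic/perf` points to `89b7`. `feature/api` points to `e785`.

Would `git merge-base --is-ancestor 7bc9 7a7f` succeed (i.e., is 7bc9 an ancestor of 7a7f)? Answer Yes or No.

Ancestors of 7a7f (commits reachable by following parents): {4f93, 7a7f, 7bc9, 89b7}.
7bc9 is in that set, so it is an ancestor of 7a7f.

Yes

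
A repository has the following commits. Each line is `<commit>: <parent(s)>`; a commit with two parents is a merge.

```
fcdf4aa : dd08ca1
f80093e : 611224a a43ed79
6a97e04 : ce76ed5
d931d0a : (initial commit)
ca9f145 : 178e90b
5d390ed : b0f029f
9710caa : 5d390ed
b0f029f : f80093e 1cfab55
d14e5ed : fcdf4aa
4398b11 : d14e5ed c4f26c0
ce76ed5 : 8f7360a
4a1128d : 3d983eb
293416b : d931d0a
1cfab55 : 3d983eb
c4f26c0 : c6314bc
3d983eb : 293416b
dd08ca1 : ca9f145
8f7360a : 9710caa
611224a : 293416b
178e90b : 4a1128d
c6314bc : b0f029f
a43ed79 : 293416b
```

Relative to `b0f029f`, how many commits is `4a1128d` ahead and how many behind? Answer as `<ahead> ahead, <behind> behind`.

Reachable from 4a1128d: {293416b, 3d983eb, 4a1128d, d931d0a}.
Reachable from b0f029f: {1cfab55, 293416b, 3d983eb, 611224a, a43ed79, b0f029f, d931d0a, f80093e}.
Only in 4a1128d's history (ahead): {4a1128d} — 1.
Only in b0f029f's history (behind): {1cfab55, 611224a, a43ed79, b0f029f, f80093e} — 5.

1 ahead, 5 behind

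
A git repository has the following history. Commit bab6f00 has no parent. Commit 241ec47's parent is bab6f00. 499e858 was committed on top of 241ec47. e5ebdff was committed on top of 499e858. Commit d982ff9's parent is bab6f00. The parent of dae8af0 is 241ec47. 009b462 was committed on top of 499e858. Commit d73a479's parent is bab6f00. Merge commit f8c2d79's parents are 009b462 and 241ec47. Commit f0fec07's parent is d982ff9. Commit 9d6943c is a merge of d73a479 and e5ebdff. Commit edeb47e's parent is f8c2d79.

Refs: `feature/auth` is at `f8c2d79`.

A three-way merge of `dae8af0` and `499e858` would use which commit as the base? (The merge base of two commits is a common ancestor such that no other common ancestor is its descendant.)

241ec47

Ancestors of dae8af0: {241ec47, bab6f00, dae8af0}.
Ancestors of 499e858: {241ec47, 499e858, bab6f00}.
Common ancestors: {241ec47, bab6f00}.
Among these, 241ec47 is not an ancestor of any other common ancestor — it is the merge base.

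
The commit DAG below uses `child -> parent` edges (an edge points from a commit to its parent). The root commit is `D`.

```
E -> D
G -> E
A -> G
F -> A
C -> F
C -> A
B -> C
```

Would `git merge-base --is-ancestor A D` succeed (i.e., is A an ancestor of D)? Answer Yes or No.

No

Ancestors of D: {D}.
A is not in that set, so it is not an ancestor of D.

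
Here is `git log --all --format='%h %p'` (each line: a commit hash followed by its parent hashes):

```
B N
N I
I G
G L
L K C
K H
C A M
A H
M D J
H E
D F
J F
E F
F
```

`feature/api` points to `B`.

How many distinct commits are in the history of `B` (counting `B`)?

14

Walking parent pointers from B: reachable set = {A, B, C, D, E, F, G, H, I, J, K, L, M, N}.
That is 14 commits.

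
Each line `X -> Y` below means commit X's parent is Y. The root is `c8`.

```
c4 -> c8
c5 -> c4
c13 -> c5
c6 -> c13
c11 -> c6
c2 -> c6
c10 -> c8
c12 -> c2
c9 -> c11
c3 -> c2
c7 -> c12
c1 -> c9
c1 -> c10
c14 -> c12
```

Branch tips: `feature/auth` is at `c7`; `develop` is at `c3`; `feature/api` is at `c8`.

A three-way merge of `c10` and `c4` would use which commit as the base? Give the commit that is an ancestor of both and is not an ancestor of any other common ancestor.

c8

Ancestors of c10: {c10, c8}.
Ancestors of c4: {c4, c8}.
Common ancestors: {c8}.
The only common ancestor is c8, so it is the merge base.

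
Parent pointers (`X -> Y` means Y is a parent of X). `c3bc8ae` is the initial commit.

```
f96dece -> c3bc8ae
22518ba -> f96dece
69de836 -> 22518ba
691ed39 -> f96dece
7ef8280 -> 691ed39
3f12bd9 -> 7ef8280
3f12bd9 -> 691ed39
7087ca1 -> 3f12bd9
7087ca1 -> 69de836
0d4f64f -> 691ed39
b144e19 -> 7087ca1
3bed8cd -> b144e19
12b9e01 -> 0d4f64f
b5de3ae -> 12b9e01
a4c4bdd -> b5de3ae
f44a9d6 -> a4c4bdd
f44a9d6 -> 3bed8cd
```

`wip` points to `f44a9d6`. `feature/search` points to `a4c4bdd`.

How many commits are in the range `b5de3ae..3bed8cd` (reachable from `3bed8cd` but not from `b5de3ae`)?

Reachable from 3bed8cd: {22518ba, 3bed8cd, 3f12bd9, 691ed39, 69de836, 7087ca1, 7ef8280, b144e19, c3bc8ae, f96dece}.
Reachable from b5de3ae: {0d4f64f, 12b9e01, 691ed39, b5de3ae, c3bc8ae, f96dece}.
In 3bed8cd's history but not b5de3ae's: {22518ba, 3bed8cd, 3f12bd9, 69de836, 7087ca1, 7ef8280, b144e19} — 7 commits.

7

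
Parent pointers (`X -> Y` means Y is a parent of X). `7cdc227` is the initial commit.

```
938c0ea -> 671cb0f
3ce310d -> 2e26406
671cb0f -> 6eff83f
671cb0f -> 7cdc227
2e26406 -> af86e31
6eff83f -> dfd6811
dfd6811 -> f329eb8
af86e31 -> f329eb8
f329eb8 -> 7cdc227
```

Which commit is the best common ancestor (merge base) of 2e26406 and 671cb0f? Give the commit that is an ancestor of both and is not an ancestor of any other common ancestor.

f329eb8

Ancestors of 2e26406: {2e26406, 7cdc227, af86e31, f329eb8}.
Ancestors of 671cb0f: {671cb0f, 6eff83f, 7cdc227, dfd6811, f329eb8}.
Common ancestors: {7cdc227, f329eb8}.
Among these, f329eb8 is not an ancestor of any other common ancestor — it is the merge base.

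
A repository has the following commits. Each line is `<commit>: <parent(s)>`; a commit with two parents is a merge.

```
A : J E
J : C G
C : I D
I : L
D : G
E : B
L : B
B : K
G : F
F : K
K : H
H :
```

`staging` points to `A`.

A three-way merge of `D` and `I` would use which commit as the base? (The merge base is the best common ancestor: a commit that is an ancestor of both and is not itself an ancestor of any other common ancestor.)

Ancestors of D: {D, F, G, H, K}.
Ancestors of I: {B, H, I, K, L}.
Common ancestors: {H, K}.
Among these, K is not an ancestor of any other common ancestor — it is the merge base.

K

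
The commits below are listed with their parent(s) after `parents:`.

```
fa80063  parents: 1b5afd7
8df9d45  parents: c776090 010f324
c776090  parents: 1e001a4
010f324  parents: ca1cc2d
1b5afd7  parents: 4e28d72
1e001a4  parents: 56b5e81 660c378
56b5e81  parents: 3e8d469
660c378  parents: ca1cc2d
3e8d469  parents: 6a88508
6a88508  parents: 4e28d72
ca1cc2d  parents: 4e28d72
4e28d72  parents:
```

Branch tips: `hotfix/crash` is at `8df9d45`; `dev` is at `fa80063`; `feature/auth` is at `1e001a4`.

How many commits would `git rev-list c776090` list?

Walking parent pointers from c776090: reachable set = {1e001a4, 3e8d469, 4e28d72, 56b5e81, 660c378, 6a88508, c776090, ca1cc2d}.
That is 8 commits.

8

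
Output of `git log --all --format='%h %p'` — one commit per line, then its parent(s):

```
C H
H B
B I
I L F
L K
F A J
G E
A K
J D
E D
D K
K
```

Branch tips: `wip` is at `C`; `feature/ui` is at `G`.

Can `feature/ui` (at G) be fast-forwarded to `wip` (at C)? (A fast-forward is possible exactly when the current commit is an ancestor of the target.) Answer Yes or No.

No

A fast-forward from G to C is possible iff G is an ancestor of C.
Ancestors of C: {A, B, C, D, F, H, I, J, K, L}.
G is not among them, so fast-forward is not possible.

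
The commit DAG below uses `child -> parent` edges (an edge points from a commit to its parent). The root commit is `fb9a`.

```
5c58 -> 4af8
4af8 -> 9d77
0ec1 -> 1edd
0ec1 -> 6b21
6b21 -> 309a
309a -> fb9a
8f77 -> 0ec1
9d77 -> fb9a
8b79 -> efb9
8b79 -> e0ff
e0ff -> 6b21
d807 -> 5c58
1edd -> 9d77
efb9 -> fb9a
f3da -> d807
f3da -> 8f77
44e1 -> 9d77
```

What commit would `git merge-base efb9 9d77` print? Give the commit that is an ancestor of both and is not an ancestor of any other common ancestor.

fb9a

Ancestors of efb9: {efb9, fb9a}.
Ancestors of 9d77: {9d77, fb9a}.
Common ancestors: {fb9a}.
The only common ancestor is fb9a, so it is the merge base.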